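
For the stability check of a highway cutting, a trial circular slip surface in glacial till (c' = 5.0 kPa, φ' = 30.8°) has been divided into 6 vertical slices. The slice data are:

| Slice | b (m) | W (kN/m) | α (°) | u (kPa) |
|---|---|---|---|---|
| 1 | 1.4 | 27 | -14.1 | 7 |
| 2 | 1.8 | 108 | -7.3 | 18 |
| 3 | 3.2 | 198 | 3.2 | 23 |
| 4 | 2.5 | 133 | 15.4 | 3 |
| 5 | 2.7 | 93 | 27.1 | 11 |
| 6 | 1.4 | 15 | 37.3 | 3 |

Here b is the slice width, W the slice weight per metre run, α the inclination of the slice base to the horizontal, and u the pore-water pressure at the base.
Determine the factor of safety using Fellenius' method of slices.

FS = 3.90

Ordinary method of slices: FS = Σ[c'·Δl_i + (W_i cosα_i − u_i·Δl_i)·tanφ'] / Σ W_i sinα_i, with Δl_i = b_i / cosα_i.
Slice 1: Δl = 1.4/cos(-14.1°) = 1.443 m; N'_1 = 27·cos(-14.1°) − 7·1.443 = 16.1; c'Δl = 7.22; W sinα = -6.6
Slice 2: Δl = 1.8/cos(-7.3°) = 1.815 m; N'_2 = 108·cos(-7.3°) − 18·1.815 = 74.5; c'Δl = 9.07; W sinα = -13.7
Slice 3: Δl = 3.2/cos3.2° = 3.205 m; N'_3 = 198·cos3.2° − 23·3.205 = 124.0; c'Δl = 16.02; W sinα = 11.1
Slice 4: Δl = 2.5/cos15.4° = 2.593 m; N'_4 = 133·cos15.4° − 3·2.593 = 120.4; c'Δl = 12.97; W sinα = 35.3
Slice 5: Δl = 2.7/cos27.1° = 3.033 m; N'_5 = 93·cos27.1° − 11·3.033 = 49.4; c'Δl = 15.16; W sinα = 42.4
Slice 6: Δl = 1.4/cos37.3° = 1.760 m; N'_6 = 15·cos37.3° − 3·1.760 = 6.7; c'Δl = 8.80; W sinα = 9.1
Σc'Δl = 69.2 kN/m; ΣN' = 391.0 kN/m; ΣW sinα = 77.5 kN/m
Resisting = 69.2 + 391.0·tan30.8° = 69.2 + 233.1 = 302.4 kN/m
FS = 302.4 / 77.5 = 3.900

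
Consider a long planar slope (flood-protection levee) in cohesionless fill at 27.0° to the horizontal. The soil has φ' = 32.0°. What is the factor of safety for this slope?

FS = 1.23

For a dry cohesionless infinite slope the factor of safety is FS = tanφ' / tanβ.
FS = tan32.0° / tan27.0° = 0.6249 / 0.5095 = 1.226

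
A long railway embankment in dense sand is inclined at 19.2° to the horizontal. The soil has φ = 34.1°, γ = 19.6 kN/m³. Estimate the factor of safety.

For a dry cohesionless infinite slope the factor of safety is FS = tanφ / tanβ.
FS = tan34.1° / tan19.2° = 0.6771 / 0.3482 = 1.944

FS = 1.94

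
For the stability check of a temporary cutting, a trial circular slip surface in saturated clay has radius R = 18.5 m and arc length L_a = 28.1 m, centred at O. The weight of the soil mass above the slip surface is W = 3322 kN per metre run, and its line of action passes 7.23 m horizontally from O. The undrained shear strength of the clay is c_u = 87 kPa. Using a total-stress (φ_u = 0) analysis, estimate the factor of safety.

Taking moments about the centre O, the resisting moment is provided by the undrained shear strength acting along the arc:
M_R = c_u·L_a·R = 87·28.10·18.5 = 45227.0 kN·m/m
M_D = W·d = 3322·7.23 = 24018.1 kN·m/m
FS = M_R / M_D = 45227.0 / 24018.1 = 1.883

FS = 1.88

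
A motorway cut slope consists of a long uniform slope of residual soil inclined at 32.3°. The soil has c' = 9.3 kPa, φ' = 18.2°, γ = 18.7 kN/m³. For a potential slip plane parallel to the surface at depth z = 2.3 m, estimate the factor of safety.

For an infinite slope with a slip plane parallel to the surface (no pore pressure): FS = [c' + γz cos²β tanφ'] / [γz sinβ cosβ].
γz = 18.7·2.3 = 43.01 kN/m²
Numerator = 9.3 + 43.01·cos²32.3°·tan18.2° = 9.3 + 43.01·0.7145·0.3288 = 19.403 kPa
Denominator = 43.01·sin32.3°·cos32.3° = 43.01·0.5344·0.8453 = 19.426 kPa
FS = 19.403 / 19.426 = 0.999

FS = 1.00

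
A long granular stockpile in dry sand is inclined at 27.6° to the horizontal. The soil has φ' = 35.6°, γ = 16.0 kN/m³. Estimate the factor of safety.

For a dry cohesionless infinite slope the factor of safety is FS = tanφ' / tanβ.
FS = tan35.6° / tan27.6° = 0.7159 / 0.5228 = 1.369

FS = 1.37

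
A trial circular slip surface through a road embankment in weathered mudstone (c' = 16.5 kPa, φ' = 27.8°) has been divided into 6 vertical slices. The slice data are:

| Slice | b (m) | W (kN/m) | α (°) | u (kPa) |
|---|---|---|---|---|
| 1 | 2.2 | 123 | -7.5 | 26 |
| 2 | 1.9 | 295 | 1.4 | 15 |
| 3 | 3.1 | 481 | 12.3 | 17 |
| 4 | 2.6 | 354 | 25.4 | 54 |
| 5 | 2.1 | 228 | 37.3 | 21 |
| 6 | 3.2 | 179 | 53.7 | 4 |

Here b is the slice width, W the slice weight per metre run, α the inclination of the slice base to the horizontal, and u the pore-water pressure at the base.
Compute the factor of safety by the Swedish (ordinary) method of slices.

Ordinary method of slices: FS = Σ[c'·Δl_i + (W_i cosα_i − u_i·Δl_i)·tanφ'] / Σ W_i sinα_i, with Δl_i = b_i / cosα_i.
Slice 1: Δl = 2.2/cos(-7.5°) = 2.219 m; N'_1 = 123·cos(-7.5°) − 26·2.219 = 64.3; c'Δl = 36.61; W sinα = -16.1
Slice 2: Δl = 1.9/cos1.4° = 1.901 m; N'_2 = 295·cos1.4° − 15·1.901 = 266.4; c'Δl = 31.36; W sinα = 7.2
Slice 3: Δl = 3.1/cos12.3° = 3.173 m; N'_3 = 481·cos12.3° − 17·3.173 = 416.0; c'Δl = 52.35; W sinα = 102.5
Slice 4: Δl = 2.6/cos25.4° = 2.878 m; N'_4 = 354·cos25.4° − 54·2.878 = 164.4; c'Δl = 47.49; W sinα = 151.8
Slice 5: Δl = 2.1/cos37.3° = 2.640 m; N'_5 = 228·cos37.3° − 21·2.640 = 125.9; c'Δl = 43.56; W sinα = 138.2
Slice 6: Δl = 3.2/cos53.7° = 5.405 m; N'_6 = 179·cos53.7° − 4·5.405 = 84.3; c'Δl = 89.19; W sinα = 144.3
Σc'Δl = 300.6 kN/m; ΣN' = 1121.3 kN/m; ΣW sinα = 527.9 kN/m
Resisting = 300.6 + 1121.3·tan27.8° = 300.6 + 591.2 = 891.8 kN/m
FS = 891.8 / 527.9 = 1.689

FS = 1.69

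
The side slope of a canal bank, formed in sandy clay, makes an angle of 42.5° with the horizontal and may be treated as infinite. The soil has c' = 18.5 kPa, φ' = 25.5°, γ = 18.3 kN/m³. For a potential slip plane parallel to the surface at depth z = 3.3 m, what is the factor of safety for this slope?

For an infinite slope with a slip plane parallel to the surface (no pore pressure): FS = [c' + γz cos²β tanφ'] / [γz sinβ cosβ].
γz = 18.3·3.3 = 60.39 kN/m²
Numerator = 18.5 + 60.39·cos²42.5°·tan25.5° = 18.5 + 60.39·0.5436·0.4770 = 34.158 kPa
Denominator = 60.39·sin42.5°·cos42.5° = 60.39·0.6756·0.7373 = 30.080 kPa
FS = 34.158 / 30.080 = 1.136

FS = 1.14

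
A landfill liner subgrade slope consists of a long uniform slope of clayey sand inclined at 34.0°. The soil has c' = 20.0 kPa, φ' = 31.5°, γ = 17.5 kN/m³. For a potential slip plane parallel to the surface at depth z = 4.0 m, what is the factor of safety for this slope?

FS = 1.52

For an infinite slope with a slip plane parallel to the surface (no pore pressure): FS = [c' + γz cos²β tanφ'] / [γz sinβ cosβ].
γz = 17.5·4.0 = 70.00 kN/m²
Numerator = 20.0 + 70.00·cos²34.0°·tan31.5° = 20.0 + 70.00·0.6873·0.6128 = 49.483 kPa
Denominator = 70.00·sin34.0°·cos34.0° = 70.00·0.5592·0.8290 = 32.451 kPa
FS = 49.483 / 32.451 = 1.525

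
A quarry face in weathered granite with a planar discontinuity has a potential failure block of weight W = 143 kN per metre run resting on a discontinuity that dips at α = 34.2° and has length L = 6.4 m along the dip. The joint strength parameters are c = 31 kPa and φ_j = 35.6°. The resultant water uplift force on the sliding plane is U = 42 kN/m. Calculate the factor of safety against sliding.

Resolving the block weight along and normal to the plane and applying the Mohr–Coulomb strength on the joint:
N' = W cosα − U = 143·cos34.2° − 42 = 76.3 kN/m
Driving force T = W sinα = 143·sin34.2° = 80.4 kN/m
Resisting force R = c·L + N'·tanφ_j = 31·6.4 + 76.3·tan35.6° = 198.4 + 54.6 = 253.0 kN/m
FS = R / T = 253.0 / 80.4 = 3.148

FS = 3.15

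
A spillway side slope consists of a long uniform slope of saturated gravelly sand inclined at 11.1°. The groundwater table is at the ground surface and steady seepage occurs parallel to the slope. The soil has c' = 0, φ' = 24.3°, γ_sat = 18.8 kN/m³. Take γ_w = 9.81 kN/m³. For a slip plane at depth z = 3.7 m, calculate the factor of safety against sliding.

With seepage parallel to the slope and the water table at the surface, the effective normal stress on the slip plane uses the buoyant unit weight γ' = γ_sat − γ_w while the driving shear stress uses γ_sat:
FS = [c' + γ' z cos²β tanφ'] / [γ_sat z sinβ cosβ]
(For c' = 0 this reduces to FS = (γ'/γ_sat)·tanφ'/tanβ.)
γ' = 18.8 − 9.81 = 8.99 kN/m³
Numerator = 0.0 + 8.99·3.7·cos²11.1°·tan24.3° = 0.0 + 8.99·3.7·0.9629·0.4515 = 14.462 kPa
Denominator = 18.8·3.7·sin11.1°·cos11.1° = 18.8·3.7·0.1925·0.9813 = 13.141 kPa
FS = 14.462 / 13.141 = 1.101

FS = 1.10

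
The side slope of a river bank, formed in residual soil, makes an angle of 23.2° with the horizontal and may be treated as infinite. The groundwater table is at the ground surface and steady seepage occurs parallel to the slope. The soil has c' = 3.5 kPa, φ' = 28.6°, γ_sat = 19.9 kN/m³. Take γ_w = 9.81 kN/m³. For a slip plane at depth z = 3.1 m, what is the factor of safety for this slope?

FS = 0.80

With seepage parallel to the slope and the water table at the surface, the effective normal stress on the slip plane uses the buoyant unit weight γ' = γ_sat − γ_w while the driving shear stress uses γ_sat:
FS = [c' + γ' z cos²β tanφ'] / [γ_sat z sinβ cosβ]
γ' = 19.9 − 9.81 = 10.09 kN/m³
Numerator = 3.5 + 10.09·3.1·cos²23.2°·tan28.6° = 3.5 + 10.09·3.1·0.8448·0.5452 = 17.907 kPa
Denominator = 19.9·3.1·sin23.2°·cos23.2° = 19.9·3.1·0.3939·0.9191 = 22.337 kPa
FS = 17.907 / 22.337 = 0.802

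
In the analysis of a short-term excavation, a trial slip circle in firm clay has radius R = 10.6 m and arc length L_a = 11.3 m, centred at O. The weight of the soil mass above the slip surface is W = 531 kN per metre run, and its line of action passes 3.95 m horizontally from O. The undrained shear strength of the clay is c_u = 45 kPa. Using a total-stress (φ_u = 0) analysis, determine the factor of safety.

Taking moments about the centre O, the resisting moment is provided by the undrained shear strength acting along the arc:
M_R = c_u·L_a·R = 45·11.30·10.6 = 5390.1 kN·m/m
M_D = W·d = 531·3.95 = 2097.5 kN·m/m
FS = M_R / M_D = 5390.1 / 2097.5 = 2.570

FS = 2.57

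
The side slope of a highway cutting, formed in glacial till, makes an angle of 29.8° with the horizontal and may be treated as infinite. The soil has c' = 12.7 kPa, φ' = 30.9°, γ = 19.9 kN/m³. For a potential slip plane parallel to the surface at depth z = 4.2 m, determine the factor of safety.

FS = 1.40

For an infinite slope with a slip plane parallel to the surface (no pore pressure): FS = [c' + γz cos²β tanφ'] / [γz sinβ cosβ].
γz = 19.9·4.2 = 83.58 kN/m²
Numerator = 12.7 + 83.58·cos²29.8°·tan30.9° = 12.7 + 83.58·0.7530·0.5985 = 50.367 kPa
Denominator = 83.58·sin29.8°·cos29.8° = 83.58·0.4970·0.8678 = 36.044 kPa
FS = 50.367 / 36.044 = 1.397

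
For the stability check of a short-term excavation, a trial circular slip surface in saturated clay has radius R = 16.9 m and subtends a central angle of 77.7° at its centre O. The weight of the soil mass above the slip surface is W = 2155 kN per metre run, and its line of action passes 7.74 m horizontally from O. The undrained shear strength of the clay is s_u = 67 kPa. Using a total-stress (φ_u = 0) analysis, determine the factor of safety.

FS = 1.56

Taking moments about the centre O, the resisting moment is provided by the undrained shear strength acting along the arc:
Arc length L_a = R·θ = 16.9·(77.7°·π/180) = 16.9·1.3561 = 22.92 m
M_R = s_u·L_a·R = 67·22.92·16.9 = 25950.6 kN·m/m
M_D = W·d = 2155·7.74 = 16679.7 kN·m/m
FS = M_R / M_D = 25950.6 / 16679.7 = 1.556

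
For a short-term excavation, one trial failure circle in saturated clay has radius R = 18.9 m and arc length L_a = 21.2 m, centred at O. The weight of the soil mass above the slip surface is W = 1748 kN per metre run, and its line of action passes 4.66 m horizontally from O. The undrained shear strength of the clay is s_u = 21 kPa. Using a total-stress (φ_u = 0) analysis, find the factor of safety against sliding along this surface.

FS = 1.03

Taking moments about the centre O, the resisting moment is provided by the undrained shear strength acting along the arc:
M_R = s_u·L_a·R = 21·21.20·18.9 = 8414.3 kN·m/m
M_D = W·d = 1748·4.66 = 8145.7 kN·m/m
FS = M_R / M_D = 8414.3 / 8145.7 = 1.033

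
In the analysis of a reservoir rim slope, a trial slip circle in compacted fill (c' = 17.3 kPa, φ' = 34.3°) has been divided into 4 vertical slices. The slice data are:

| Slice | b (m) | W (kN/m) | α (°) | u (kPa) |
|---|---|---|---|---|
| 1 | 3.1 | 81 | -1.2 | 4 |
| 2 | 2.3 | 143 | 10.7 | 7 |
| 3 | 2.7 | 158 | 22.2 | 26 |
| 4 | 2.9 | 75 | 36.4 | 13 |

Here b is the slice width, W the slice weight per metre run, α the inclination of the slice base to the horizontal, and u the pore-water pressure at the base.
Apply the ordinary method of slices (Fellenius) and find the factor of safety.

FS = 3.07

Ordinary method of slices: FS = Σ[c'·Δl_i + (W_i cosα_i − u_i·Δl_i)·tanφ'] / Σ W_i sinα_i, with Δl_i = b_i / cosα_i.
Slice 1: Δl = 3.1/cos(-1.2°) = 3.101 m; N'_1 = 81·cos(-1.2°) − 4·3.101 = 68.6; c'Δl = 53.64; W sinα = -1.7
Slice 2: Δl = 2.3/cos10.7° = 2.341 m; N'_2 = 143·cos10.7° − 7·2.341 = 124.1; c'Δl = 40.49; W sinα = 26.6
Slice 3: Δl = 2.7/cos22.2° = 2.916 m; N'_3 = 158·cos22.2° − 26·2.916 = 70.5; c'Δl = 50.45; W sinα = 59.7
Slice 4: Δl = 2.9/cos36.4° = 3.603 m; N'_4 = 75·cos36.4° − 13·3.603 = 13.5; c'Δl = 62.33; W sinα = 44.5
Σc'Δl = 206.9 kN/m; ΣN' = 276.7 kN/m; ΣW sinα = 129.1 kN/m
Resisting = 206.9 + 276.7·tan34.3° = 206.9 + 188.8 = 395.7 kN/m
FS = 395.7 / 129.1 = 3.066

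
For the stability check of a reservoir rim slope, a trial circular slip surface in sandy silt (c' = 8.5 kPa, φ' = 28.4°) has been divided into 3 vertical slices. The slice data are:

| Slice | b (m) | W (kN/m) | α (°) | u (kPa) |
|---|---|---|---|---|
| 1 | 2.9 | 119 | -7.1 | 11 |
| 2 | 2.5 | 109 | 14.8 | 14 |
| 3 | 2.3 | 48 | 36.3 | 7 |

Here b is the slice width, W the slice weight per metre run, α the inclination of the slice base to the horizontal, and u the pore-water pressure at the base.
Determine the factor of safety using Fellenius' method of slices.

Ordinary method of slices: FS = Σ[c'·Δl_i + (W_i cosα_i − u_i·Δl_i)·tanφ'] / Σ W_i sinα_i, with Δl_i = b_i / cosα_i.
Slice 1: Δl = 2.9/cos(-7.1°) = 2.922 m; N'_1 = 119·cos(-7.1°) − 11·2.922 = 85.9; c'Δl = 24.84; W sinα = -14.7
Slice 2: Δl = 2.5/cos14.8° = 2.586 m; N'_2 = 109·cos14.8° − 14·2.586 = 69.2; c'Δl = 21.98; W sinα = 27.8
Slice 3: Δl = 2.3/cos36.3° = 2.854 m; N'_3 = 48·cos36.3° − 7·2.854 = 18.7; c'Δl = 24.26; W sinα = 28.4
Σc'Δl = 71.1 kN/m; ΣN' = 173.8 kN/m; ΣW sinα = 41.6 kN/m
Resisting = 71.1 + 173.8·tan28.4° = 71.1 + 94.0 = 165.1 kN/m
FS = 165.1 / 41.6 = 3.973

FS = 3.97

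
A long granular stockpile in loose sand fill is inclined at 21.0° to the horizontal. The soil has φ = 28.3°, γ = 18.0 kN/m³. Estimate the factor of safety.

For a dry cohesionless infinite slope the factor of safety is FS = tanφ / tanβ.
FS = tan28.3° / tan21.0° = 0.5384 / 0.3839 = 1.403

FS = 1.40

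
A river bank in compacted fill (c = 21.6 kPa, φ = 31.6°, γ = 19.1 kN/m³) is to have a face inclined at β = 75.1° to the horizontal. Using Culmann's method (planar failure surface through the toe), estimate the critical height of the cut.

Culmann's analysis gives the critical failure plane at α_cr = (β + φ)/2 = (75.1 + 31.6)/2 = 53.3°, and the critical height
H_c = (4c/γ) · sinβ cosφ / [1 − cos(β − φ)]
    = (4·21.6/19.1) · sin75.1°·cos31.6° / [1 − cos(43.5°)]
    = 4.524 · 0.9664·0.8517 / [1 − 0.7254]
    = 4.524 · 0.8231 / 0.2746
    = 13.56 m

H_c = 13.56 m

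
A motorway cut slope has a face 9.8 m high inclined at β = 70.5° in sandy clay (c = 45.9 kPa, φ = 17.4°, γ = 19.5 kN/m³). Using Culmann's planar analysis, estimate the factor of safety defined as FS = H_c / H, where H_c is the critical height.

FS = 2.16

H_c = (4c/γ) · sinβ cosφ / [1 − cos(β − φ)]
    = (4·45.9/19.5) · sin70.5°·cos17.4° / [1 − cos53.1°]
    = 9.415 · 0.8995 / 0.3996 = 21.20 m
FS = H_c / H = 21.20 / 9.8 = 2.163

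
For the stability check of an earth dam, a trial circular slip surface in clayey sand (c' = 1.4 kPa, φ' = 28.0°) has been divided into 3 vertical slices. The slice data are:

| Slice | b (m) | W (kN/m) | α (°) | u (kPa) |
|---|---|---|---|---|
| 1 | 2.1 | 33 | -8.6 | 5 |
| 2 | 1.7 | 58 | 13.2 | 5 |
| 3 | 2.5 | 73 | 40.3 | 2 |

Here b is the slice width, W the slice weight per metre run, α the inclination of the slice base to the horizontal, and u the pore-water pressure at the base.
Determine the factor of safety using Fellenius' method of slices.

Ordinary method of slices: FS = Σ[c'·Δl_i + (W_i cosα_i − u_i·Δl_i)·tanφ'] / Σ W_i sinα_i, with Δl_i = b_i / cosα_i.
Slice 1: Δl = 2.1/cos(-8.6°) = 2.124 m; N'_1 = 33·cos(-8.6°) − 5·2.124 = 22.0; c'Δl = 2.97; W sinα = -4.9
Slice 2: Δl = 1.7/cos13.2° = 1.746 m; N'_2 = 58·cos13.2° − 5·1.746 = 47.7; c'Δl = 2.44; W sinα = 13.2
Slice 3: Δl = 2.5/cos40.3° = 3.278 m; N'_3 = 73·cos40.3° − 2·3.278 = 49.1; c'Δl = 4.59; W sinα = 47.2
Σc'Δl = 10.0 kN/m; ΣN' = 118.9 kN/m; ΣW sinα = 55.5 kN/m
Resisting = 10.0 + 118.9·tan28.0° = 10.0 + 63.2 = 73.2 kN/m
FS = 73.2 / 55.5 = 1.318

FS = 1.32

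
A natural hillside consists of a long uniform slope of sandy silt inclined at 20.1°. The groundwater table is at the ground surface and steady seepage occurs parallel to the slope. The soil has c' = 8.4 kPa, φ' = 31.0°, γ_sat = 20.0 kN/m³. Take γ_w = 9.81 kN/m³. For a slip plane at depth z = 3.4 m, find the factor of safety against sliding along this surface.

With seepage parallel to the slope and the water table at the surface, the effective normal stress on the slip plane uses the buoyant unit weight γ' = γ_sat − γ_w while the driving shear stress uses γ_sat:
FS = [c' + γ' z cos²β tanφ'] / [γ_sat z sinβ cosβ]
γ' = 20.0 − 9.81 = 10.19 kN/m³
Numerator = 8.4 + 10.19·3.4·cos²20.1°·tan31.0° = 8.4 + 10.19·3.4·0.8819·0.6009 = 26.759 kPa
Denominator = 20.0·3.4·sin20.1°·cos20.1° = 20.0·3.4·0.3437·0.9391 = 21.946 kPa
FS = 26.759 / 21.946 = 1.219

FS = 1.22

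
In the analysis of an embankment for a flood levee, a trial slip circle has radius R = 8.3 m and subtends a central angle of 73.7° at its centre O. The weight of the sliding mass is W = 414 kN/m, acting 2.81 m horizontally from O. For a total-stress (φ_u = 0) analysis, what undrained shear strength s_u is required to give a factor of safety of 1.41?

s_u = 18.5 kPa

FS = s_u·L_a·R / (W·d), so s_u = FS·W·d / (L_a·R).
Arc length L_a = R·θ = 8.3·(73.7°·π/180) = 8.3·1.2863 = 10.68 m
s_u = 1.41·414·2.81 / (10.68·8.3) = 1640.3 / 88.61 = 18.51 kPa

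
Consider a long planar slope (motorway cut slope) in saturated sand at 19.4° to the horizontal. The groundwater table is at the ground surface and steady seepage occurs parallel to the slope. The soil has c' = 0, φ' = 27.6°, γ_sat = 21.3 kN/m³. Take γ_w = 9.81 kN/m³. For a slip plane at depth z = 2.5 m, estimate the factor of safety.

FS = 0.80

With seepage parallel to the slope and the water table at the surface, the effective normal stress on the slip plane uses the buoyant unit weight γ' = γ_sat − γ_w while the driving shear stress uses γ_sat:
FS = [c' + γ' z cos²β tanφ'] / [γ_sat z sinβ cosβ]
(For c' = 0 this reduces to FS = (γ'/γ_sat)·tanφ'/tanβ.)
γ' = 21.3 − 9.81 = 11.49 kN/m³
Numerator = 0.0 + 11.49·2.5·cos²19.4°·tan27.6° = 0.0 + 11.49·2.5·0.8897·0.5228 = 13.360 kPa
Denominator = 21.3·2.5·sin19.4°·cos19.4° = 21.3·2.5·0.3322·0.9432 = 16.683 kPa
FS = 13.360 / 16.683 = 0.801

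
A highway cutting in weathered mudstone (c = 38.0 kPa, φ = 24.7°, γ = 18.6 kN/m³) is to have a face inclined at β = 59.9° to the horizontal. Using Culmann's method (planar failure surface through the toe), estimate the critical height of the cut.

H_c = 35.13 m

Culmann's analysis gives the critical failure plane at α_cr = (β + φ)/2 = (59.9 + 24.7)/2 = 42.3°, and the critical height
H_c = (4c/γ) · sinβ cosφ / [1 − cos(β − φ)]
    = (4·38.0/18.6) · sin59.9°·cos24.7° / [1 − cos(35.2°)]
    = 8.172 · 0.8652·0.9085 / [1 − 0.8171]
    = 8.172 · 0.7860 / 0.1829
    = 35.13 m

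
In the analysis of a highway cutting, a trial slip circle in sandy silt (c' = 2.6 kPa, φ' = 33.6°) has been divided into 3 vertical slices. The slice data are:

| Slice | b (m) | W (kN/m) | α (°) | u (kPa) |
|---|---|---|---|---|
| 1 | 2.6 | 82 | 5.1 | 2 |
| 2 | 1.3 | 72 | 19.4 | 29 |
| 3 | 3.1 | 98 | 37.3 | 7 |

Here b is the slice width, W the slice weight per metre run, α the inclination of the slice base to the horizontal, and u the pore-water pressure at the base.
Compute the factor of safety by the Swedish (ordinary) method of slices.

Ordinary method of slices: FS = Σ[c'·Δl_i + (W_i cosα_i − u_i·Δl_i)·tanφ'] / Σ W_i sinα_i, with Δl_i = b_i / cosα_i.
Slice 1: Δl = 2.6/cos5.1° = 2.610 m; N'_1 = 82·cos5.1° − 2·2.610 = 76.5; c'Δl = 6.79; W sinα = 7.3
Slice 2: Δl = 1.3/cos19.4° = 1.378 m; N'_2 = 72·cos19.4° − 29·1.378 = 27.9; c'Δl = 3.58; W sinα = 23.9
Slice 3: Δl = 3.1/cos37.3° = 3.897 m; N'_3 = 98·cos37.3° − 7·3.897 = 50.7; c'Δl = 10.13; W sinα = 59.4
Σc'Δl = 20.5 kN/m; ΣN' = 155.1 kN/m; ΣW sinα = 90.6 kN/m
Resisting = 20.5 + 155.1·tan33.6° = 20.5 + 103.0 = 123.5 kN/m
FS = 123.5 / 90.6 = 1.364

FS = 1.36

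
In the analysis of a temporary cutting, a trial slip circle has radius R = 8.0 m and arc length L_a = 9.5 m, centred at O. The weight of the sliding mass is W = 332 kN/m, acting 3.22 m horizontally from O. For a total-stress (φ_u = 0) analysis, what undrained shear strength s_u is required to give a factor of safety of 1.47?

FS = s_u·L_a·R / (W·d), so s_u = FS·W·d / (L_a·R).
s_u = 1.47·332·3.22 / (9.50·8.0) = 1571.5 / 76.00 = 20.68 kPa

s_u = 20.7 kPa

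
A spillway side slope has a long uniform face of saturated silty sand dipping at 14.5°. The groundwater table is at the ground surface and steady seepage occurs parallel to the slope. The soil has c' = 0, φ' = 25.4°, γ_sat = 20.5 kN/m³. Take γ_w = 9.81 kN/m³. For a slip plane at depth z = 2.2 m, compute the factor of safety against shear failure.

With seepage parallel to the slope and the water table at the surface, the effective normal stress on the slip plane uses the buoyant unit weight γ' = γ_sat − γ_w while the driving shear stress uses γ_sat:
FS = [c' + γ' z cos²β tanφ'] / [γ_sat z sinβ cosβ]
(For c' = 0 this reduces to FS = (γ'/γ_sat)·tanφ'/tanβ.)
γ' = 20.5 − 9.81 = 10.69 kN/m³
Numerator = 0.0 + 10.69·2.2·cos²14.5°·tan25.4° = 0.0 + 10.69·2.2·0.9373·0.4748 = 10.467 kPa
Denominator = 20.5·2.2·sin14.5°·cos14.5° = 20.5·2.2·0.2504·0.9681 = 10.932 kPa
FS = 10.467 / 10.932 = 0.957

FS = 0.96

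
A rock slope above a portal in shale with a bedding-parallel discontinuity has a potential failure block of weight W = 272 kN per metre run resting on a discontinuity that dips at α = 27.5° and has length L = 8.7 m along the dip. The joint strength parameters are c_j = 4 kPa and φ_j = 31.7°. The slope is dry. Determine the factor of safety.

FS = 1.46

Resolving the block weight along and normal to the plane and applying the Mohr–Coulomb strength on the joint:
N' = W cosα = 272·cos27.5° = 241.3 kN/m
Driving force T = W sinα = 272·sin27.5° = 125.6 kN/m
Resisting force R = c_j·L + N'·tanφ_j = 4·8.7 + 241.3·tan31.7° = 34.8 + 149.0 = 183.8 kN/m
FS = R / T = 183.8 / 125.6 = 1.464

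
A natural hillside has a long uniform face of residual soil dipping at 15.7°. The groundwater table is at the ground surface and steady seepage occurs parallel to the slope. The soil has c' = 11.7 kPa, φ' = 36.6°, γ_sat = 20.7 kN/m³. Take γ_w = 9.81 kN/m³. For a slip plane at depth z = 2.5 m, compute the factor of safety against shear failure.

FS = 2.26

With seepage parallel to the slope and the water table at the surface, the effective normal stress on the slip plane uses the buoyant unit weight γ' = γ_sat − γ_w while the driving shear stress uses γ_sat:
FS = [c' + γ' z cos²β tanφ'] / [γ_sat z sinβ cosβ]
γ' = 20.7 − 9.81 = 10.89 kN/m³
Numerator = 11.7 + 10.89·2.5·cos²15.7°·tan36.6° = 11.7 + 10.89·2.5·0.9268·0.7427 = 30.439 kPa
Denominator = 20.7·2.5·sin15.7°·cos15.7° = 20.7·2.5·0.2706·0.9627 = 13.481 kPa
FS = 30.439 / 13.481 = 2.258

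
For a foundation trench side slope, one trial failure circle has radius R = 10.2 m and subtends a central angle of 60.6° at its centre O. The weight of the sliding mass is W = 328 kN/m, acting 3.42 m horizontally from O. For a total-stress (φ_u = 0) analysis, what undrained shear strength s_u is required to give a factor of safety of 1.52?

FS = s_u·L_a·R / (W·d), so s_u = FS·W·d / (L_a·R).
Arc length L_a = R·θ = 10.2·(60.6°·π/180) = 10.2·1.0577 = 10.79 m
s_u = 1.52·328·3.42 / (10.79·10.2) = 1705.1 / 110.04 = 15.50 kPa

s_u = 15.5 kPa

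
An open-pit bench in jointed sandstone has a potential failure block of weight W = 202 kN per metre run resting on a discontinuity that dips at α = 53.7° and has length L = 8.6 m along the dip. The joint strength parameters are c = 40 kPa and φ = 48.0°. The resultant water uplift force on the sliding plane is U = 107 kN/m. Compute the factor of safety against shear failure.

FS = 2.20

Resolving the block weight along and normal to the plane and applying the Mohr–Coulomb strength on the joint:
N' = W cosα − U = 202·cos53.7° − 107 = 12.6 kN/m
Driving force T = W sinα = 202·sin53.7° = 162.8 kN/m
Resisting force R = c·L + N'·tanφ = 40·8.6 + 12.6·tan48.0° = 344.0 + 14.0 = 358.0 kN/m
FS = R / T = 358.0 / 162.8 = 2.199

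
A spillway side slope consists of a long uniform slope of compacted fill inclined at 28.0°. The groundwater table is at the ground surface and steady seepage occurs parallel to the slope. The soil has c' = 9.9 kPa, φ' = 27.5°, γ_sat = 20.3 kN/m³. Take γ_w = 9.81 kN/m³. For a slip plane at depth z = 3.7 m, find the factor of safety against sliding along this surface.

FS = 0.82

With seepage parallel to the slope and the water table at the surface, the effective normal stress on the slip plane uses the buoyant unit weight γ' = γ_sat − γ_w while the driving shear stress uses γ_sat:
FS = [c' + γ' z cos²β tanφ'] / [γ_sat z sinβ cosβ]
γ' = 20.3 − 9.81 = 10.49 kN/m³
Numerator = 9.9 + 10.49·3.7·cos²28.0°·tan27.5° = 9.9 + 10.49·3.7·0.7796·0.5206 = 25.652 kPa
Denominator = 20.3·3.7·sin28.0°·cos28.0° = 20.3·3.7·0.4695·0.8829 = 31.135 kPa
FS = 25.652 / 31.135 = 0.824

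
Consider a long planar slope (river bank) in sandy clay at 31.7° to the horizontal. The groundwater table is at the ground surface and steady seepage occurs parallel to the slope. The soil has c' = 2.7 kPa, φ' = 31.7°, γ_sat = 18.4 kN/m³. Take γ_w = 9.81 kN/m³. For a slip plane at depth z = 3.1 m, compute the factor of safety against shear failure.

FS = 0.57

With seepage parallel to the slope and the water table at the surface, the effective normal stress on the slip plane uses the buoyant unit weight γ' = γ_sat − γ_w while the driving shear stress uses γ_sat:
FS = [c' + γ' z cos²β tanφ'] / [γ_sat z sinβ cosβ]
γ' = 18.4 − 9.81 = 8.59 kN/m³
Numerator = 2.7 + 8.59·3.1·cos²31.7°·tan31.7° = 2.7 + 8.59·3.1·0.7239·0.6176 = 14.605 kPa
Denominator = 18.4·3.1·sin31.7°·cos31.7° = 18.4·3.1·0.5255·0.8508 = 25.501 kPa
FS = 14.605 / 25.501 = 0.573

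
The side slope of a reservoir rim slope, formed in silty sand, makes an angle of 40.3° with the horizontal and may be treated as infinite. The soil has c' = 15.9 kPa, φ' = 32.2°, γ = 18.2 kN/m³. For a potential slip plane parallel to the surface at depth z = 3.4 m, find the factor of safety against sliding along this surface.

For an infinite slope with a slip plane parallel to the surface (no pore pressure): FS = [c' + γz cos²β tanφ'] / [γz sinβ cosβ].
γz = 18.2·3.4 = 61.88 kN/m²
Numerator = 15.9 + 61.88·cos²40.3°·tan32.2° = 15.9 + 61.88·0.5817·0.6297 = 38.566 kPa
Denominator = 61.88·sin40.3°·cos40.3° = 61.88·0.6468·0.7627 = 30.525 kPa
FS = 38.566 / 30.525 = 1.263

FS = 1.26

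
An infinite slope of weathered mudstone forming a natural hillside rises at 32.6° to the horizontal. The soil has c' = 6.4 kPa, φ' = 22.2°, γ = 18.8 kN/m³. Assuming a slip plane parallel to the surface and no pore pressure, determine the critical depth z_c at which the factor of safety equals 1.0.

z_c = 2.07 m

Setting FS = 1.00 in FS = [c' + γz cos²β tanφ'] / [γz sinβ cosβ] and solving for z:
z = c' / [γ cosβ (FS·sinβ − cosβ·tanφ')]
  = 6.4 / [18.8·cos32.6°·(1.00·sin32.6° − cos32.6°·tan22.2°)]
  = 6.4 / [18.8·0.8425·(1.00·0.5388 − 0.8425·0.4081)]
  = 6.4 / 3.0880 = 2.073 m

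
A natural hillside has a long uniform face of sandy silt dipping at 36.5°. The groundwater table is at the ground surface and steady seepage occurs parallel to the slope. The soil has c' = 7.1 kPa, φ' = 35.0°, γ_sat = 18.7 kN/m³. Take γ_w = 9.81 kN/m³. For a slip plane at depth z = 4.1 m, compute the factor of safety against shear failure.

With seepage parallel to the slope and the water table at the surface, the effective normal stress on the slip plane uses the buoyant unit weight γ' = γ_sat − γ_w while the driving shear stress uses γ_sat:
FS = [c' + γ' z cos²β tanφ'] / [γ_sat z sinβ cosβ]
γ' = 18.7 − 9.81 = 8.89 kN/m³
Numerator = 7.1 + 8.89·4.1·cos²36.5°·tan35.0° = 7.1 + 8.89·4.1·0.6462·0.7002 = 23.592 kPa
Denominator = 18.7·4.1·sin36.5°·cos36.5° = 18.7·4.1·0.5948·0.8039 = 36.660 kPa
FS = 23.592 / 36.660 = 0.644

FS = 0.64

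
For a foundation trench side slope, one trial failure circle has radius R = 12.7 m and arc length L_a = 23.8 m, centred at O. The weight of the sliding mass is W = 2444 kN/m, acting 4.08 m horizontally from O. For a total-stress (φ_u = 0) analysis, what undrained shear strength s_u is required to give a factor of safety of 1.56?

FS = s_u·L_a·R / (W·d), so s_u = FS·W·d / (L_a·R).
s_u = 1.56·2444·4.08 / (23.80·12.7) = 15555.6 / 302.26 = 51.46 kPa

s_u = 51.5 kPa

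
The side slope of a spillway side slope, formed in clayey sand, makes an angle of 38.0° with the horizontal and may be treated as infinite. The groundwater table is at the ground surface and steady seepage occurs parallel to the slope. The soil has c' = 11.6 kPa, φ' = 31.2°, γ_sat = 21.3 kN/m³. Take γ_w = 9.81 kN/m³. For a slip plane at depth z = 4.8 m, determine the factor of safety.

With seepage parallel to the slope and the water table at the surface, the effective normal stress on the slip plane uses the buoyant unit weight γ' = γ_sat − γ_w while the driving shear stress uses γ_sat:
FS = [c' + γ' z cos²β tanφ'] / [γ_sat z sinβ cosβ]
γ' = 21.3 − 9.81 = 11.49 kN/m³
Numerator = 11.6 + 11.49·4.8·cos²38.0°·tan31.2° = 11.6 + 11.49·4.8·0.6210·0.6056 = 32.341 kPa
Denominator = 21.3·4.8·sin38.0°·cos38.0° = 21.3·4.8·0.6157·0.7880 = 49.602 kPa
FS = 32.341 / 49.602 = 0.652

FS = 0.65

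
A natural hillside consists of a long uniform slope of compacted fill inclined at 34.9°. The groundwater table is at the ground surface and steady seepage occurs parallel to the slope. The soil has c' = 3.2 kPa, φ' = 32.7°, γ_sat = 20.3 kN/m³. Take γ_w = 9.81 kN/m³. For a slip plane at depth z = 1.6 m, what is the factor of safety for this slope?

With seepage parallel to the slope and the water table at the surface, the effective normal stress on the slip plane uses the buoyant unit weight γ' = γ_sat − γ_w while the driving shear stress uses γ_sat:
FS = [c' + γ' z cos²β tanφ'] / [γ_sat z sinβ cosβ]
γ' = 20.3 − 9.81 = 10.49 kN/m³
Numerator = 3.2 + 10.49·1.6·cos²34.9°·tan32.7° = 3.2 + 10.49·1.6·0.6726·0.6420 = 10.448 kPa
Denominator = 20.3·1.6·sin34.9°·cos34.9° = 20.3·1.6·0.5721·0.8202 = 15.241 kPa
FS = 10.448 / 15.241 = 0.686

FS = 0.69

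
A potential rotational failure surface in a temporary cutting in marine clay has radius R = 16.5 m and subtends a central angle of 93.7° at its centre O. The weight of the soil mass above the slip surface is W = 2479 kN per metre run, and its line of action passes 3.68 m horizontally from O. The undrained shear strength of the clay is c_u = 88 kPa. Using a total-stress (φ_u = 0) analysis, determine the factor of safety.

Taking moments about the centre O, the resisting moment is provided by the undrained shear strength acting along the arc:
Arc length L_a = R·θ = 16.5·(93.7°·π/180) = 16.5·1.6354 = 26.98 m
M_R = c_u·L_a·R = 88·26.98·16.5 = 39180.3 kN·m/m
M_D = W·d = 2479·3.68 = 9122.7 kN·m/m
FS = M_R / M_D = 39180.3 / 9122.7 = 4.295

FS = 4.29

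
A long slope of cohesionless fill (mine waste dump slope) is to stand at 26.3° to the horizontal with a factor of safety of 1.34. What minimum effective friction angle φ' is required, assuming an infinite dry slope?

FS = tanφ'/tanβ ⇒ tanφ' = FS · tanβ = 1.34 · tan26.3° = 0.6623
φ' = arctan(0.6623) = 33.52°

φ' = 33.5°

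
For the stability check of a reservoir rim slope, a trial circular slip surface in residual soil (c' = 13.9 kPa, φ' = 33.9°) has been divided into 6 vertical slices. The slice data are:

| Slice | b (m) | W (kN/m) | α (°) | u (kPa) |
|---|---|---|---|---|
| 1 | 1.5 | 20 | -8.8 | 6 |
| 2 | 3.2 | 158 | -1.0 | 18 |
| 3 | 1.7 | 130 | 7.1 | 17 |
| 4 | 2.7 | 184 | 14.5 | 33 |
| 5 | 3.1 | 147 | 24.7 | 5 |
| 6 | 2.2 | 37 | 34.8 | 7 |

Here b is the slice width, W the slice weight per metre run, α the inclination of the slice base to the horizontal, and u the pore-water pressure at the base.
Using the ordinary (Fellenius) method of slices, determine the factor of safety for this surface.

FS = 3.59

Ordinary method of slices: FS = Σ[c'·Δl_i + (W_i cosα_i − u_i·Δl_i)·tanφ'] / Σ W_i sinα_i, with Δl_i = b_i / cosα_i.
Slice 1: Δl = 1.5/cos(-8.8°) = 1.518 m; N'_1 = 20·cos(-8.8°) − 6·1.518 = 10.7; c'Δl = 21.10; W sinα = -3.1
Slice 2: Δl = 3.2/cos(-1.0°) = 3.200 m; N'_2 = 158·cos(-1.0°) − 18·3.200 = 100.4; c'Δl = 44.49; W sinα = -2.8
Slice 3: Δl = 1.7/cos7.1° = 1.713 m; N'_3 = 130·cos7.1° − 17·1.713 = 99.9; c'Δl = 23.81; W sinα = 16.1
Slice 4: Δl = 2.7/cos14.5° = 2.789 m; N'_4 = 184·cos14.5° − 33·2.789 = 86.1; c'Δl = 38.76; W sinα = 46.1
Slice 5: Δl = 3.1/cos24.7° = 3.412 m; N'_5 = 147·cos24.7° − 5·3.412 = 116.5; c'Δl = 47.43; W sinα = 61.4
Slice 6: Δl = 2.2/cos34.8° = 2.679 m; N'_6 = 37·cos34.8° − 7·2.679 = 11.6; c'Δl = 37.24; W sinα = 21.1
Σc'Δl = 212.8 kN/m; ΣN' = 425.1 kN/m; ΣW sinα = 138.9 kN/m
Resisting = 212.8 + 425.1·tan33.9° = 212.8 + 285.7 = 498.5 kN/m
FS = 498.5 / 138.9 = 3.590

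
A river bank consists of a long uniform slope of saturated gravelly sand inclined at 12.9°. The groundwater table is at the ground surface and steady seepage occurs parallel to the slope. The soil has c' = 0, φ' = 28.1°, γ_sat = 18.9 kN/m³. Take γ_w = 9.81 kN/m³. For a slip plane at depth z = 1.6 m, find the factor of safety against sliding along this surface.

With seepage parallel to the slope and the water table at the surface, the effective normal stress on the slip plane uses the buoyant unit weight γ' = γ_sat − γ_w while the driving shear stress uses γ_sat:
FS = [c' + γ' z cos²β tanφ'] / [γ_sat z sinβ cosβ]
(For c' = 0 this reduces to FS = (γ'/γ_sat)·tanφ'/tanβ.)
γ' = 18.9 − 9.81 = 9.09 kN/m³
Numerator = 0.0 + 9.09·1.6·cos²12.9°·tan28.1° = 0.0 + 9.09·1.6·0.9502·0.5340 = 7.379 kPa
Denominator = 18.9·1.6·sin12.9°·cos12.9° = 18.9·1.6·0.2233·0.9748 = 6.581 kPa
FS = 7.379 / 6.581 = 1.121

FS = 1.12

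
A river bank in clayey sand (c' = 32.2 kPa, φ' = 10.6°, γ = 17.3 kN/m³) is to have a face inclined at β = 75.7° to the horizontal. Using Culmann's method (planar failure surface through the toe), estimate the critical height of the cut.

Culmann's analysis gives the critical failure plane at α_cr = (β + φ')/2 = (75.7 + 10.6)/2 = 43.1°, and the critical height
H_c = (4c'/γ) · sinβ cosφ' / [1 − cos(β − φ')]
    = (4·32.2/17.3) · sin75.7°·cos10.6° / [1 − cos(65.1°)]
    = 7.445 · 0.9690·0.9829 / [1 − 0.4210]
    = 7.445 · 0.9525 / 0.5790
    = 12.25 m

H_c = 12.25 m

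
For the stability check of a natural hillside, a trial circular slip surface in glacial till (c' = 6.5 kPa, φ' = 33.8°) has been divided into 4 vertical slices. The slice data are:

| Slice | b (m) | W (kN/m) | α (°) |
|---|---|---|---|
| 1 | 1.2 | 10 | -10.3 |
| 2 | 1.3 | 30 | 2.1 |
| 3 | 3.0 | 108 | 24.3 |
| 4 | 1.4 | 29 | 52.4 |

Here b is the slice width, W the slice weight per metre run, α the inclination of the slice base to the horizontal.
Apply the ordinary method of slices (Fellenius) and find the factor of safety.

FS = 2.35

Ordinary method of slices: FS = Σ[c'·Δl_i + (W_i cosα_i)·tanφ'] / Σ W_i sinα_i, with Δl_i = b_i / cosα_i.
Slice 1: Δl = 1.2/cos(-10.3°) = 1.220 m; N'_1 = 10·cos(-10.3°) = 9.8; c'Δl = 7.93; W sinα = -1.8
Slice 2: Δl = 1.3/cos2.1° = 1.301 m; N'_2 = 30·cos2.1° = 30.0; c'Δl = 8.46; W sinα = 1.1
Slice 3: Δl = 3.0/cos24.3° = 3.292 m; N'_3 = 108·cos24.3° = 98.4; c'Δl = 21.40; W sinα = 44.4
Slice 4: Δl = 1.4/cos52.4° = 2.295 m; N'_4 = 29·cos52.4° = 17.7; c'Δl = 14.91; W sinα = 23.0
Σc'Δl = 52.7 kN/m; ΣN' = 155.9 kN/m; ΣW sinα = 66.7 kN/m
Resisting = 52.7 + 155.9·tan33.8° = 52.7 + 104.4 = 157.1 kN/m
FS = 157.1 / 66.7 = 2.354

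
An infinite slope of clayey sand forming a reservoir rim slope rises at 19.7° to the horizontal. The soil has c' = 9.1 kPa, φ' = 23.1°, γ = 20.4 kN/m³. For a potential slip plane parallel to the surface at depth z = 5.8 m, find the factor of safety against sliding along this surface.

For an infinite slope with a slip plane parallel to the surface (no pore pressure): FS = [c' + γz cos²β tanφ'] / [γz sinβ cosβ].
γz = 20.4·5.8 = 118.32 kN/m²
Numerator = 9.1 + 118.32·cos²19.7°·tan23.1° = 9.1 + 118.32·0.8864·0.4265 = 53.833 kPa
Denominator = 118.32·sin19.7°·cos19.7° = 118.32·0.3371·0.9415 = 37.551 kPa
FS = 53.833 / 37.551 = 1.434

FS = 1.43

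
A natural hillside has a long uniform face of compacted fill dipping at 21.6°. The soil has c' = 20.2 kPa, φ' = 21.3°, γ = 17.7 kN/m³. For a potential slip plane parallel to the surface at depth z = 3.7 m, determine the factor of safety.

FS = 1.89

For an infinite slope with a slip plane parallel to the surface (no pore pressure): FS = [c' + γz cos²β tanφ'] / [γz sinβ cosβ].
γz = 17.7·3.7 = 65.49 kN/m²
Numerator = 20.2 + 65.49·cos²21.6°·tan21.3° = 20.2 + 65.49·0.8645·0.3899 = 42.273 kPa
Denominator = 65.49·sin21.6°·cos21.6° = 65.49·0.3681·0.9298 = 22.415 kPa
FS = 42.273 / 22.415 = 1.886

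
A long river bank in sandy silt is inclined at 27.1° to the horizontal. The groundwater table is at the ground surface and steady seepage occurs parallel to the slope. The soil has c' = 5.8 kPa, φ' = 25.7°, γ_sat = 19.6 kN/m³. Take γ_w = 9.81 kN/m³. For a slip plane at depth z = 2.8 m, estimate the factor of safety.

With seepage parallel to the slope and the water table at the surface, the effective normal stress on the slip plane uses the buoyant unit weight γ' = γ_sat − γ_w while the driving shear stress uses γ_sat:
FS = [c' + γ' z cos²β tanφ'] / [γ_sat z sinβ cosβ]
γ' = 19.6 − 9.81 = 9.79 kN/m³
Numerator = 5.8 + 9.79·2.8·cos²27.1°·tan25.7° = 5.8 + 9.79·2.8·0.7925·0.4813 = 16.255 kPa
Denominator = 19.6·2.8·sin27.1°·cos27.1° = 19.6·2.8·0.4555·0.8902 = 22.256 kPa
FS = 16.255 / 22.256 = 0.730

FS = 0.73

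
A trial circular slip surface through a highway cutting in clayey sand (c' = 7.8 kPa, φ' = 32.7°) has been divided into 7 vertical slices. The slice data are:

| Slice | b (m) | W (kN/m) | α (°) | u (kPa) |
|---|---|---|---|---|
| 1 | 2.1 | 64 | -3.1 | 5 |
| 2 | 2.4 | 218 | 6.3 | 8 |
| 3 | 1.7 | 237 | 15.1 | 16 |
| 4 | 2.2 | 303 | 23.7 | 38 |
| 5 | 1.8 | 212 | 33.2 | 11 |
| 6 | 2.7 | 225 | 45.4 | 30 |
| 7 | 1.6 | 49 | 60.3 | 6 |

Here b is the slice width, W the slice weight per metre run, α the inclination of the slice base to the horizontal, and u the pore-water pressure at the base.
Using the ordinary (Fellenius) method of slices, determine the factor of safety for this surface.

Ordinary method of slices: FS = Σ[c'·Δl_i + (W_i cosα_i − u_i·Δl_i)·tanφ'] / Σ W_i sinα_i, with Δl_i = b_i / cosα_i.
Slice 1: Δl = 2.1/cos(-3.1°) = 2.103 m; N'_1 = 64·cos(-3.1°) − 5·2.103 = 53.4; c'Δl = 16.40; W sinα = -3.5
Slice 2: Δl = 2.4/cos6.3° = 2.415 m; N'_2 = 218·cos6.3° − 8·2.415 = 197.4; c'Δl = 18.83; W sinα = 23.9
Slice 3: Δl = 1.7/cos15.1° = 1.761 m; N'_3 = 237·cos15.1° − 16·1.761 = 200.6; c'Δl = 13.73; W sinα = 61.7
Slice 4: Δl = 2.2/cos23.7° = 2.403 m; N'_4 = 303·cos23.7° − 38·2.403 = 186.1; c'Δl = 18.74; W sinα = 121.8
Slice 5: Δl = 1.8/cos33.2° = 2.151 m; N'_5 = 212·cos33.2° − 11·2.151 = 153.7; c'Δl = 16.78; W sinα = 116.1
Slice 6: Δl = 2.7/cos45.4° = 3.845 m; N'_6 = 225·cos45.4° − 30·3.845 = 42.6; c'Δl = 29.99; W sinα = 160.2
Slice 7: Δl = 1.6/cos60.3° = 3.229 m; N'_7 = 49·cos60.3° − 6·3.229 = 4.9; c'Δl = 25.19; W sinα = 42.6
Σc'Δl = 139.7 kN/m; ΣN' = 838.8 kN/m; ΣW sinα = 522.8 kN/m
Resisting = 139.7 + 838.8·tan32.7° = 139.7 + 538.5 = 678.2 kN/m
FS = 678.2 / 522.8 = 1.297

FS = 1.30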